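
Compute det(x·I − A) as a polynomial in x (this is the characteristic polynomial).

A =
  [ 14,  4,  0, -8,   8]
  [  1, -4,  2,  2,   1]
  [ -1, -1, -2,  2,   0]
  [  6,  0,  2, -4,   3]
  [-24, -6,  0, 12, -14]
x^5 + 10*x^4 + 40*x^3 + 80*x^2 + 80*x + 32

Expanding det(x·I − A) (e.g. by cofactor expansion or by noting that A is similar to its Jordan form J, which has the same characteristic polynomial as A) gives
  χ_A(x) = x^5 + 10*x^4 + 40*x^3 + 80*x^2 + 80*x + 32
which factors as (x + 2)^5. The eigenvalues (with algebraic multiplicities) are λ = -2 with multiplicity 5.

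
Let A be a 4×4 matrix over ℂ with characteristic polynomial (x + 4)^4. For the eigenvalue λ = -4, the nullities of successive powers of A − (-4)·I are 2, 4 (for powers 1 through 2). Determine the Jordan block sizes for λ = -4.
Block sizes for λ = -4: [2, 2]

From the dimensions of kernels of powers, the number of Jordan blocks of size at least j is d_j − d_{j−1} where d_j = dim ker(N^j) (with d_0 = 0). Computing the differences gives [2, 2].
The number of blocks of size exactly k is (#blocks of size ≥ k) − (#blocks of size ≥ k + 1), so the partition is: 2 block(s) of size 2.
In nonincreasing order the block sizes are [2, 2].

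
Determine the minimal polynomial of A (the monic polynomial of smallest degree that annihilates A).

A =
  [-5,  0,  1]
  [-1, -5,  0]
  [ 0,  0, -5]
x^3 + 15*x^2 + 75*x + 125

The characteristic polynomial is χ_A(x) = (x + 5)^3, so the eigenvalues are known. The minimal polynomial is
  m_A(x) = Π_λ (x − λ)^{k_λ}
where k_λ is the size of the *largest* Jordan block for λ (equivalently, the smallest k with (A − λI)^k v = 0 for every generalised eigenvector v of λ).

  λ = -5: largest Jordan block has size 3, contributing (x + 5)^3

So m_A(x) = (x + 5)^3 = x^3 + 15*x^2 + 75*x + 125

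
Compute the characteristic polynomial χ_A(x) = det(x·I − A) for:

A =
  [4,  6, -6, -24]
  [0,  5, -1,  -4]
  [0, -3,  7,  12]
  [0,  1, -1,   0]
x^4 - 16*x^3 + 96*x^2 - 256*x + 256

Expanding det(x·I − A) (e.g. by cofactor expansion or by noting that A is similar to its Jordan form J, which has the same characteristic polynomial as A) gives
  χ_A(x) = x^4 - 16*x^3 + 96*x^2 - 256*x + 256
which factors as (x - 4)^4. The eigenvalues (with algebraic multiplicities) are λ = 4 with multiplicity 4.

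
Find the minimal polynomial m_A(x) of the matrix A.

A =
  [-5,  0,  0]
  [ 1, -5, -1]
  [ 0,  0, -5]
x^2 + 10*x + 25

The characteristic polynomial is χ_A(x) = (x + 5)^3, so the eigenvalues are known. The minimal polynomial is
  m_A(x) = Π_λ (x − λ)^{k_λ}
where k_λ is the size of the *largest* Jordan block for λ (equivalently, the smallest k with (A − λI)^k v = 0 for every generalised eigenvector v of λ).

  λ = -5: largest Jordan block has size 2, contributing (x + 5)^2

So m_A(x) = (x + 5)^2 = x^2 + 10*x + 25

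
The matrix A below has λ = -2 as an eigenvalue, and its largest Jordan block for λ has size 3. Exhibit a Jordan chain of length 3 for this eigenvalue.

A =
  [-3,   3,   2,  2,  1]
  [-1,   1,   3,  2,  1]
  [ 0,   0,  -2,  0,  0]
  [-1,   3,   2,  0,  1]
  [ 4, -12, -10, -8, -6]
A Jordan chain for λ = -2 of length 3:
v_1 = (1, 1, 0, 1, -4)ᵀ
v_2 = (2, 3, 0, 2, -10)ᵀ
v_3 = (0, 0, 1, 0, 0)ᵀ

Let N = A − (-2)·I. We want v_3 with N^3 v_3 = 0 but N^2 v_3 ≠ 0; then v_{j-1} := N · v_j for j = 3, …, 2.

Pick v_3 = (0, 0, 1, 0, 0)ᵀ.
Then v_2 = N · v_3 = (2, 3, 0, 2, -10)ᵀ.
Then v_1 = N · v_2 = (1, 1, 0, 1, -4)ᵀ.

Sanity check: (A − (-2)·I) v_1 = (0, 0, 0, 0, 0)ᵀ = 0. ✓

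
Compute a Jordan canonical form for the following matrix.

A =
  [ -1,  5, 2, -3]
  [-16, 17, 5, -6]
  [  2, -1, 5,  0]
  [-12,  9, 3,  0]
J_1(3) ⊕ J_2(6) ⊕ J_1(6)

The characteristic polynomial is
  det(x·I − A) = x^4 - 21*x^3 + 162*x^2 - 540*x + 648 = (x - 6)^3*(x - 3)

Eigenvalues and multiplicities (the geometric multiplicity of λ is n − rank(A − λI), which equals the number of Jordan blocks for λ):
  λ = 3: algebraic multiplicity = 1, geometric multiplicity = 1
  λ = 6: algebraic multiplicity = 3, geometric multiplicity = 2

Determining the block sizes for each eigenvalue:
  λ = 3: one block (gm = 1), so the single block has size am = 1 → block sizes [1]
  λ = 6: 2 blocks summing to 3 forces exactly one block of size 2 and the rest size 1 → block sizes [2, 1]

Assembling the blocks gives a Jordan form
J =
  [3, 0, 0, 0]
  [0, 6, 1, 0]
  [0, 0, 6, 0]
  [0, 0, 0, 6]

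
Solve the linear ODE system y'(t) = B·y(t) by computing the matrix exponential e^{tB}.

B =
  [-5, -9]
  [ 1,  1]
e^{tB} =
  [-3*t*exp(-2*t) + exp(-2*t), -9*t*exp(-2*t)]
  [t*exp(-2*t), 3*t*exp(-2*t) + exp(-2*t)]

Strategy: write B = P · J · P⁻¹ where J is a Jordan canonical form, so e^{tB} = P · e^{tJ} · P⁻¹, and e^{tJ} can be computed block-by-block.

B has Jordan form
J =
  [-2,  1]
  [ 0, -2]
(up to reordering of blocks).

Per-block formulas:
  For a 2×2 Jordan block J_2(-2): exp(t · J_2(-2)) = e^(-2t)·(I + t·N), where N is the 2×2 nilpotent shift.

After assembling e^{tJ} and conjugating by P, we get:

e^{tB} =
  [-3*t*exp(-2*t) + exp(-2*t), -9*t*exp(-2*t)]
  [t*exp(-2*t), 3*t*exp(-2*t) + exp(-2*t)]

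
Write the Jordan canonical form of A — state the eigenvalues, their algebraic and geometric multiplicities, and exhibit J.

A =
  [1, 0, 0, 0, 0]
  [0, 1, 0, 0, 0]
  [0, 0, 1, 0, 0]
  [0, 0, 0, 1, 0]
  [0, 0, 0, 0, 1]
J_1(1) ⊕ J_1(1) ⊕ J_1(1) ⊕ J_1(1) ⊕ J_1(1)

The characteristic polynomial is
  det(x·I − A) = x^5 - 5*x^4 + 10*x^3 - 10*x^2 + 5*x - 1 = (x - 1)^5

Eigenvalues and multiplicities (the geometric multiplicity of λ is n − rank(A − λI), which equals the number of Jordan blocks for λ):
  λ = 1: algebraic multiplicity = 5, geometric multiplicity = 5

Determining the block sizes for each eigenvalue:
  λ = 1: gm = am = 5, so every block has size 1 → block sizes [1, 1, 1, 1, 1]

Assembling the blocks gives a Jordan form
J =
  [1, 0, 0, 0, 0]
  [0, 1, 0, 0, 0]
  [0, 0, 1, 0, 0]
  [0, 0, 0, 1, 0]
  [0, 0, 0, 0, 1]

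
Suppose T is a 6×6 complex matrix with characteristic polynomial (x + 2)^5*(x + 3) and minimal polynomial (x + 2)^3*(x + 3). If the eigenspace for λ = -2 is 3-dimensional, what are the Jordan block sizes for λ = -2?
Block sizes for λ = -2: [3, 1, 1]

Step 1 — from the characteristic polynomial, algebraic multiplicity of λ = -2 is 5. From dim ker(T − (-2)·I) = 3, there are exactly 3 Jordan blocks for λ = -2.
Step 2 — from the minimal polynomial, the factor (x + 2)^3 tells us the largest block for λ = -2 has size 3.
Step 3 — with total size 5, 3 blocks, and largest block 3, the block sizes (in nonincreasing order) are [3, 1, 1].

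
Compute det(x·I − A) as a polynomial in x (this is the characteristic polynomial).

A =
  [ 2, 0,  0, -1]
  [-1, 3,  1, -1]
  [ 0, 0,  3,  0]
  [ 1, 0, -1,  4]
x^4 - 12*x^3 + 54*x^2 - 108*x + 81

Expanding det(x·I − A) (e.g. by cofactor expansion or by noting that A is similar to its Jordan form J, which has the same characteristic polynomial as A) gives
  χ_A(x) = x^4 - 12*x^3 + 54*x^2 - 108*x + 81
which factors as (x - 3)^4. The eigenvalues (with algebraic multiplicities) are λ = 3 with multiplicity 4.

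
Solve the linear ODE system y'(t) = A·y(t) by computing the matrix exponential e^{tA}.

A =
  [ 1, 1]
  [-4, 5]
e^{tA} =
  [-2*t*exp(3*t) + exp(3*t), t*exp(3*t)]
  [-4*t*exp(3*t), 2*t*exp(3*t) + exp(3*t)]

Strategy: write A = P · J · P⁻¹ where J is a Jordan canonical form, so e^{tA} = P · e^{tJ} · P⁻¹, and e^{tJ} can be computed block-by-block.

A has Jordan form
J =
  [3, 1]
  [0, 3]
(up to reordering of blocks).

Per-block formulas:
  For a 2×2 Jordan block J_2(3): exp(t · J_2(3)) = e^(3t)·(I + t·N), where N is the 2×2 nilpotent shift.

After assembling e^{tJ} and conjugating by P, we get:

e^{tA} =
  [-2*t*exp(3*t) + exp(3*t), t*exp(3*t)]
  [-4*t*exp(3*t), 2*t*exp(3*t) + exp(3*t)]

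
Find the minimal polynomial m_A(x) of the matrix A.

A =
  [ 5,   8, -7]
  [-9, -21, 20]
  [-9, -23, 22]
x^3 - 6*x^2 + 12*x - 8

The characteristic polynomial is χ_A(x) = (x - 2)^3, so the eigenvalues are known. The minimal polynomial is
  m_A(x) = Π_λ (x − λ)^{k_λ}
where k_λ is the size of the *largest* Jordan block for λ (equivalently, the smallest k with (A − λI)^k v = 0 for every generalised eigenvector v of λ).

  λ = 2: largest Jordan block has size 3, contributing (x − 2)^3

So m_A(x) = (x - 2)^3 = x^3 - 6*x^2 + 12*x - 8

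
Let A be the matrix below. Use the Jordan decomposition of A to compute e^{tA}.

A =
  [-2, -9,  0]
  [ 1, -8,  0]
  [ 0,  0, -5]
e^{tA} =
  [3*t*exp(-5*t) + exp(-5*t), -9*t*exp(-5*t), 0]
  [t*exp(-5*t), -3*t*exp(-5*t) + exp(-5*t), 0]
  [0, 0, exp(-5*t)]

Strategy: write A = P · J · P⁻¹ where J is a Jordan canonical form, so e^{tA} = P · e^{tJ} · P⁻¹, and e^{tJ} can be computed block-by-block.

A has Jordan form
J =
  [-5,  1,  0]
  [ 0, -5,  0]
  [ 0,  0, -5]
(up to reordering of blocks).

Per-block formulas:
  For a 2×2 Jordan block J_2(-5): exp(t · J_2(-5)) = e^(-5t)·(I + t·N), where N is the 2×2 nilpotent shift.
  For a 1×1 block at λ = -5: exp(t · [-5]) = [e^(-5t)].

After assembling e^{tJ} and conjugating by P, we get:

e^{tA} =
  [3*t*exp(-5*t) + exp(-5*t), -9*t*exp(-5*t), 0]
  [t*exp(-5*t), -3*t*exp(-5*t) + exp(-5*t), 0]
  [0, 0, exp(-5*t)]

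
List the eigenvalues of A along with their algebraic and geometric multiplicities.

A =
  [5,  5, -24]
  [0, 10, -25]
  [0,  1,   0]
λ = 5: alg = 3, geom = 1

Step 1 — factor the characteristic polynomial to read off the algebraic multiplicities:
  χ_A(x) = (x - 5)^3

Step 2 — compute geometric multiplicities via the rank-nullity identity g(λ) = n − rank(A − λI):
  rank(A − (5)·I) = 2, so dim ker(A − (5)·I) = n − 2 = 1

Summary:
  λ = 5: algebraic multiplicity = 3, geometric multiplicity = 1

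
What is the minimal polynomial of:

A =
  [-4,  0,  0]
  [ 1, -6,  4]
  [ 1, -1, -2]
x^3 + 12*x^2 + 48*x + 64

The characteristic polynomial is χ_A(x) = (x + 4)^3, so the eigenvalues are known. The minimal polynomial is
  m_A(x) = Π_λ (x − λ)^{k_λ}
where k_λ is the size of the *largest* Jordan block for λ (equivalently, the smallest k with (A − λI)^k v = 0 for every generalised eigenvector v of λ).

  λ = -4: largest Jordan block has size 3, contributing (x + 4)^3

So m_A(x) = (x + 4)^3 = x^3 + 12*x^2 + 48*x + 64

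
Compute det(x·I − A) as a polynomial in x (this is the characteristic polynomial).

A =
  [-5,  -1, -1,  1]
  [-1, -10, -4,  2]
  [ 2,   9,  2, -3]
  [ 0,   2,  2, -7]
x^4 + 20*x^3 + 150*x^2 + 500*x + 625

Expanding det(x·I − A) (e.g. by cofactor expansion or by noting that A is similar to its Jordan form J, which has the same characteristic polynomial as A) gives
  χ_A(x) = x^4 + 20*x^3 + 150*x^2 + 500*x + 625
which factors as (x + 5)^4. The eigenvalues (with algebraic multiplicities) are λ = -5 with multiplicity 4.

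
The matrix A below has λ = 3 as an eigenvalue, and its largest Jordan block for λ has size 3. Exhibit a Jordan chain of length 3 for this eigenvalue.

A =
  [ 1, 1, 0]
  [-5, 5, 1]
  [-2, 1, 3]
A Jordan chain for λ = 3 of length 3:
v_1 = (-1, -2, -1)ᵀ
v_2 = (-2, -5, -2)ᵀ
v_3 = (1, 0, 0)ᵀ

Let N = A − (3)·I. We want v_3 with N^3 v_3 = 0 but N^2 v_3 ≠ 0; then v_{j-1} := N · v_j for j = 3, …, 2.

Pick v_3 = (1, 0, 0)ᵀ.
Then v_2 = N · v_3 = (-2, -5, -2)ᵀ.
Then v_1 = N · v_2 = (-1, -2, -1)ᵀ.

Sanity check: (A − (3)·I) v_1 = (0, 0, 0)ᵀ = 0. ✓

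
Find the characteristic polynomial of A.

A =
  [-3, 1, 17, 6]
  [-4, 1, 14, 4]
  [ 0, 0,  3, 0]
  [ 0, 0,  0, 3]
x^4 - 4*x^3 - 2*x^2 + 12*x + 9

Expanding det(x·I − A) (e.g. by cofactor expansion or by noting that A is similar to its Jordan form J, which has the same characteristic polynomial as A) gives
  χ_A(x) = x^4 - 4*x^3 - 2*x^2 + 12*x + 9
which factors as (x - 3)^2*(x + 1)^2. The eigenvalues (with algebraic multiplicities) are λ = -1 with multiplicity 2, λ = 3 with multiplicity 2.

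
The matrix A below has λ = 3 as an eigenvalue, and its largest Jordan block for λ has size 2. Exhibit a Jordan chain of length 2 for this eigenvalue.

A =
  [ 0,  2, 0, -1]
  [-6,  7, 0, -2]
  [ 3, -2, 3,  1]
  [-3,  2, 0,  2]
A Jordan chain for λ = 3 of length 2:
v_1 = (-3, -6, 3, -3)ᵀ
v_2 = (1, 0, 0, 0)ᵀ

Let N = A − (3)·I. We want v_2 with N^2 v_2 = 0 but N^1 v_2 ≠ 0; then v_{j-1} := N · v_j for j = 2, …, 2.

Pick v_2 = (1, 0, 0, 0)ᵀ.
Then v_1 = N · v_2 = (-3, -6, 3, -3)ᵀ.

Sanity check: (A − (3)·I) v_1 = (0, 0, 0, 0)ᵀ = 0. ✓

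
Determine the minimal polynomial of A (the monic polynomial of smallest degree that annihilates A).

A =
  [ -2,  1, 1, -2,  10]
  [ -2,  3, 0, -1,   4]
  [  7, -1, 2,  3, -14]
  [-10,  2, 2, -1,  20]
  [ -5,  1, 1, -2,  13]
x^2 - 6*x + 9

The characteristic polynomial is χ_A(x) = (x - 3)^5, so the eigenvalues are known. The minimal polynomial is
  m_A(x) = Π_λ (x − λ)^{k_λ}
where k_λ is the size of the *largest* Jordan block for λ (equivalently, the smallest k with (A − λI)^k v = 0 for every generalised eigenvector v of λ).

  λ = 3: largest Jordan block has size 2, contributing (x − 3)^2

So m_A(x) = (x - 3)^2 = x^2 - 6*x + 9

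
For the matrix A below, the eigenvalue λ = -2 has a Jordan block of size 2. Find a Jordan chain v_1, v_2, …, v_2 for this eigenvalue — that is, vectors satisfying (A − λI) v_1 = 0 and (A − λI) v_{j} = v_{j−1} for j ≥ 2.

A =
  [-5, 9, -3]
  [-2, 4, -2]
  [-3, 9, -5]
A Jordan chain for λ = -2 of length 2:
v_1 = (-3, -2, -3)ᵀ
v_2 = (1, 0, 0)ᵀ

Let N = A − (-2)·I. We want v_2 with N^2 v_2 = 0 but N^1 v_2 ≠ 0; then v_{j-1} := N · v_j for j = 2, …, 2.

Pick v_2 = (1, 0, 0)ᵀ.
Then v_1 = N · v_2 = (-3, -2, -3)ᵀ.

Sanity check: (A − (-2)·I) v_1 = (0, 0, 0)ᵀ = 0. ✓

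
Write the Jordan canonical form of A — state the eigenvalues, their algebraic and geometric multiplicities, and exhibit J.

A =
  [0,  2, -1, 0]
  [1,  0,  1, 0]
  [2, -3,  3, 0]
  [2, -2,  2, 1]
J_3(1) ⊕ J_1(1)

The characteristic polynomial is
  det(x·I − A) = x^4 - 4*x^3 + 6*x^2 - 4*x + 1 = (x - 1)^4

Eigenvalues and multiplicities (the geometric multiplicity of λ is n − rank(A − λI), which equals the number of Jordan blocks for λ):
  λ = 1: algebraic multiplicity = 4, geometric multiplicity = 2

Determining the block sizes for each eigenvalue:
  λ = 1: with am = 4 and gm = 2, the partition is not yet determined (e.g. several partitions of 4 into 2 parts exist). Let N = A − (1)·I. Computing rank(N^1) = 2, rank(N^2) = 1, rank(N^3) = 0; the number of blocks of size ≥ j is rank(N^{j−1}) − rank(N^j), giving [2, 1, 1]. So we have 1 block(s) of size 3, 1 block(s) of size 1 → block sizes [3, 1]

Assembling the blocks gives a Jordan form
J =
  [1, 1, 0, 0]
  [0, 1, 1, 0]
  [0, 0, 1, 0]
  [0, 0, 0, 1]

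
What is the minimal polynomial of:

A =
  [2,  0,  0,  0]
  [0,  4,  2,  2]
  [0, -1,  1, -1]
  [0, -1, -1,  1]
x^2 - 4*x + 4

The characteristic polynomial is χ_A(x) = (x - 2)^4, so the eigenvalues are known. The minimal polynomial is
  m_A(x) = Π_λ (x − λ)^{k_λ}
where k_λ is the size of the *largest* Jordan block for λ (equivalently, the smallest k with (A − λI)^k v = 0 for every generalised eigenvector v of λ).

  λ = 2: largest Jordan block has size 2, contributing (x − 2)^2

So m_A(x) = (x - 2)^2 = x^2 - 4*x + 4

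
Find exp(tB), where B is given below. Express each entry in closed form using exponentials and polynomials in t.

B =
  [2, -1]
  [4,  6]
e^{tB} =
  [-2*t*exp(4*t) + exp(4*t), -t*exp(4*t)]
  [4*t*exp(4*t), 2*t*exp(4*t) + exp(4*t)]

Strategy: write B = P · J · P⁻¹ where J is a Jordan canonical form, so e^{tB} = P · e^{tJ} · P⁻¹, and e^{tJ} can be computed block-by-block.

B has Jordan form
J =
  [4, 1]
  [0, 4]
(up to reordering of blocks).

Per-block formulas:
  For a 2×2 Jordan block J_2(4): exp(t · J_2(4)) = e^(4t)·(I + t·N), where N is the 2×2 nilpotent shift.

After assembling e^{tJ} and conjugating by P, we get:

e^{tB} =
  [-2*t*exp(4*t) + exp(4*t), -t*exp(4*t)]
  [4*t*exp(4*t), 2*t*exp(4*t) + exp(4*t)]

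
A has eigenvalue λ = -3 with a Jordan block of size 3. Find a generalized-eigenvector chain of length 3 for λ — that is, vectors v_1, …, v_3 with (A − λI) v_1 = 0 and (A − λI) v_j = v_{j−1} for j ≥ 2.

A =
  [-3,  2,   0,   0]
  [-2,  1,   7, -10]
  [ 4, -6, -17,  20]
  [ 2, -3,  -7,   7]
A Jordan chain for λ = -3 of length 3:
v_1 = (-4, 0, -4, -2)ᵀ
v_2 = (0, -2, 4, 2)ᵀ
v_3 = (1, 0, 0, 0)ᵀ

Let N = A − (-3)·I. We want v_3 with N^3 v_3 = 0 but N^2 v_3 ≠ 0; then v_{j-1} := N · v_j for j = 3, …, 2.

Pick v_3 = (1, 0, 0, 0)ᵀ.
Then v_2 = N · v_3 = (0, -2, 4, 2)ᵀ.
Then v_1 = N · v_2 = (-4, 0, -4, -2)ᵀ.

Sanity check: (A − (-3)·I) v_1 = (0, 0, 0, 0)ᵀ = 0. ✓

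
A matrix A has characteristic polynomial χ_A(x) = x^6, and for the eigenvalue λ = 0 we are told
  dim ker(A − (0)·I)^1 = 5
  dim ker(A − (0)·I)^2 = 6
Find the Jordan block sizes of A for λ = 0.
Block sizes for λ = 0: [2, 1, 1, 1, 1]

From the dimensions of kernels of powers, the number of Jordan blocks of size at least j is d_j − d_{j−1} where d_j = dim ker(N^j) (with d_0 = 0). Computing the differences gives [5, 1].
The number of blocks of size exactly k is (#blocks of size ≥ k) − (#blocks of size ≥ k + 1), so the partition is: 4 block(s) of size 1, 1 block(s) of size 2.
In nonincreasing order the block sizes are [2, 1, 1, 1, 1].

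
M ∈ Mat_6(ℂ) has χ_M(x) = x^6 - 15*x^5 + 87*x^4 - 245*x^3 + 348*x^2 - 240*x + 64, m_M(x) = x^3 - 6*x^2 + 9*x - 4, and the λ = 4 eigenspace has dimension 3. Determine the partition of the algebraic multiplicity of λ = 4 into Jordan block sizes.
Block sizes for λ = 4: [1, 1, 1]

Step 1 — from the characteristic polynomial, algebraic multiplicity of λ = 4 is 3. From dim ker(M − (4)·I) = 3, there are exactly 3 Jordan blocks for λ = 4.
Step 2 — from the minimal polynomial, the factor (x − 4) tells us the largest block for λ = 4 has size 1.
Step 3 — with total size 3, 3 blocks, and largest block 1, the block sizes (in nonincreasing order) are [1, 1, 1].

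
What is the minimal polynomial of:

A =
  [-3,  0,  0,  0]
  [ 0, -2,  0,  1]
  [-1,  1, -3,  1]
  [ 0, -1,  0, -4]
x^2 + 6*x + 9

The characteristic polynomial is χ_A(x) = (x + 3)^4, so the eigenvalues are known. The minimal polynomial is
  m_A(x) = Π_λ (x − λ)^{k_λ}
where k_λ is the size of the *largest* Jordan block for λ (equivalently, the smallest k with (A − λI)^k v = 0 for every generalised eigenvector v of λ).

  λ = -3: largest Jordan block has size 2, contributing (x + 3)^2

So m_A(x) = (x + 3)^2 = x^2 + 6*x + 9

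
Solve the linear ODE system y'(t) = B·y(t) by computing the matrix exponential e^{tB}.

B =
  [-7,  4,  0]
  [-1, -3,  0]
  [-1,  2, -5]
e^{tB} =
  [-2*t*exp(-5*t) + exp(-5*t), 4*t*exp(-5*t), 0]
  [-t*exp(-5*t), 2*t*exp(-5*t) + exp(-5*t), 0]
  [-t*exp(-5*t), 2*t*exp(-5*t), exp(-5*t)]

Strategy: write B = P · J · P⁻¹ where J is a Jordan canonical form, so e^{tB} = P · e^{tJ} · P⁻¹, and e^{tJ} can be computed block-by-block.

B has Jordan form
J =
  [-5,  1,  0]
  [ 0, -5,  0]
  [ 0,  0, -5]
(up to reordering of blocks).

Per-block formulas:
  For a 1×1 block at λ = -5: exp(t · [-5]) = [e^(-5t)].
  For a 2×2 Jordan block J_2(-5): exp(t · J_2(-5)) = e^(-5t)·(I + t·N), where N is the 2×2 nilpotent shift.

After assembling e^{tJ} and conjugating by P, we get:

e^{tB} =
  [-2*t*exp(-5*t) + exp(-5*t), 4*t*exp(-5*t), 0]
  [-t*exp(-5*t), 2*t*exp(-5*t) + exp(-5*t), 0]
  [-t*exp(-5*t), 2*t*exp(-5*t), exp(-5*t)]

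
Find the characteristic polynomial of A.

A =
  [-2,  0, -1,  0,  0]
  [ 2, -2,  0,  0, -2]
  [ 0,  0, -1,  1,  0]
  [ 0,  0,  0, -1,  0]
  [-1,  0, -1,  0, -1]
x^5 + 7*x^4 + 19*x^3 + 25*x^2 + 16*x + 4

Expanding det(x·I − A) (e.g. by cofactor expansion or by noting that A is similar to its Jordan form J, which has the same characteristic polynomial as A) gives
  χ_A(x) = x^5 + 7*x^4 + 19*x^3 + 25*x^2 + 16*x + 4
which factors as (x + 1)^3*(x + 2)^2. The eigenvalues (with algebraic multiplicities) are λ = -2 with multiplicity 2, λ = -1 with multiplicity 3.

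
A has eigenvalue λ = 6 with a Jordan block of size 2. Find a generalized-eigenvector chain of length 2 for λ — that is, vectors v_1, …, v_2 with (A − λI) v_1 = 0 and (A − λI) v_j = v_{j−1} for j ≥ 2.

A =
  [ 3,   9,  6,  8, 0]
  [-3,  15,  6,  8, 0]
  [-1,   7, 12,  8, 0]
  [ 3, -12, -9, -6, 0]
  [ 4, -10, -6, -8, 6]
A Jordan chain for λ = 6 of length 2:
v_1 = (-3, -3, -1, 3, 4)ᵀ
v_2 = (1, 0, 0, 0, 0)ᵀ

Let N = A − (6)·I. We want v_2 with N^2 v_2 = 0 but N^1 v_2 ≠ 0; then v_{j-1} := N · v_j for j = 2, …, 2.

Pick v_2 = (1, 0, 0, 0, 0)ᵀ.
Then v_1 = N · v_2 = (-3, -3, -1, 3, 4)ᵀ.

Sanity check: (A − (6)·I) v_1 = (0, 0, 0, 0, 0)ᵀ = 0. ✓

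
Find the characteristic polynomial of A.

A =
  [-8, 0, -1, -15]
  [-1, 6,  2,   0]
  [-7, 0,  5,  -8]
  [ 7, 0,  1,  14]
x^4 - 17*x^3 + 90*x^2 - 108*x - 216

Expanding det(x·I − A) (e.g. by cofactor expansion or by noting that A is similar to its Jordan form J, which has the same characteristic polynomial as A) gives
  χ_A(x) = x^4 - 17*x^3 + 90*x^2 - 108*x - 216
which factors as (x - 6)^3*(x + 1). The eigenvalues (with algebraic multiplicities) are λ = -1 with multiplicity 1, λ = 6 with multiplicity 3.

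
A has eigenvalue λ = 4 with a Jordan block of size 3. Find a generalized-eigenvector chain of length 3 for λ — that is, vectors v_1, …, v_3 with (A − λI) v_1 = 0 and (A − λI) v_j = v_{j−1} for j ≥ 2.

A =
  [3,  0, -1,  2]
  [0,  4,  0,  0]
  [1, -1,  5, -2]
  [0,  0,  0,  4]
A Jordan chain for λ = 4 of length 3:
v_1 = (1, 0, -1, 0)ᵀ
v_2 = (0, 0, -1, 0)ᵀ
v_3 = (0, 1, 0, 0)ᵀ

Let N = A − (4)·I. We want v_3 with N^3 v_3 = 0 but N^2 v_3 ≠ 0; then v_{j-1} := N · v_j for j = 3, …, 2.

Pick v_3 = (0, 1, 0, 0)ᵀ.
Then v_2 = N · v_3 = (0, 0, -1, 0)ᵀ.
Then v_1 = N · v_2 = (1, 0, -1, 0)ᵀ.

Sanity check: (A − (4)·I) v_1 = (0, 0, 0, 0)ᵀ = 0. ✓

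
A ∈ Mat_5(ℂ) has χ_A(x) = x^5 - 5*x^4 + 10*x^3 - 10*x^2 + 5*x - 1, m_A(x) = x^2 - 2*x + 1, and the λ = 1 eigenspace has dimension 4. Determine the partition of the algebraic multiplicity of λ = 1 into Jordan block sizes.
Block sizes for λ = 1: [2, 1, 1, 1]

Step 1 — from the characteristic polynomial, algebraic multiplicity of λ = 1 is 5. From dim ker(A − (1)·I) = 4, there are exactly 4 Jordan blocks for λ = 1.
Step 2 — from the minimal polynomial, the factor (x − 1)^2 tells us the largest block for λ = 1 has size 2.
Step 3 — with total size 5, 4 blocks, and largest block 2, the block sizes (in nonincreasing order) are [2, 1, 1, 1].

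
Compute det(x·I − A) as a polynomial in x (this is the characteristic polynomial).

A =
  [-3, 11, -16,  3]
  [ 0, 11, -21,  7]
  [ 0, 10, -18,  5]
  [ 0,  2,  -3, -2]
x^4 + 12*x^3 + 54*x^2 + 108*x + 81

Expanding det(x·I − A) (e.g. by cofactor expansion or by noting that A is similar to its Jordan form J, which has the same characteristic polynomial as A) gives
  χ_A(x) = x^4 + 12*x^3 + 54*x^2 + 108*x + 81
which factors as (x + 3)^4. The eigenvalues (with algebraic multiplicities) are λ = -3 with multiplicity 4.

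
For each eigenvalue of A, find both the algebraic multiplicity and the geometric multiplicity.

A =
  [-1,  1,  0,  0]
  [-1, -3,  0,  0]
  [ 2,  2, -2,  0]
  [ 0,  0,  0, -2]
λ = -2: alg = 4, geom = 3

Step 1 — factor the characteristic polynomial to read off the algebraic multiplicities:
  χ_A(x) = (x + 2)^4

Step 2 — compute geometric multiplicities via the rank-nullity identity g(λ) = n − rank(A − λI):
  rank(A − (-2)·I) = 1, so dim ker(A − (-2)·I) = n − 1 = 3

Summary:
  λ = -2: algebraic multiplicity = 4, geometric multiplicity = 3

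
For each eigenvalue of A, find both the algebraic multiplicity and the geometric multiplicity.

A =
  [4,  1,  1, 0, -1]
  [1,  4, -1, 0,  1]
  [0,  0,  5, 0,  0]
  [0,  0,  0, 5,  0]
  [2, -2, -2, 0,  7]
λ = 5: alg = 5, geom = 4

Step 1 — factor the characteristic polynomial to read off the algebraic multiplicities:
  χ_A(x) = (x - 5)^5

Step 2 — compute geometric multiplicities via the rank-nullity identity g(λ) = n − rank(A − λI):
  rank(A − (5)·I) = 1, so dim ker(A − (5)·I) = n − 1 = 4

Summary:
  λ = 5: algebraic multiplicity = 5, geometric multiplicity = 4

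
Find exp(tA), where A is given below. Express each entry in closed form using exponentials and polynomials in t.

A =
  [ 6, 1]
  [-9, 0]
e^{tA} =
  [3*t*exp(3*t) + exp(3*t), t*exp(3*t)]
  [-9*t*exp(3*t), -3*t*exp(3*t) + exp(3*t)]

Strategy: write A = P · J · P⁻¹ where J is a Jordan canonical form, so e^{tA} = P · e^{tJ} · P⁻¹, and e^{tJ} can be computed block-by-block.

A has Jordan form
J =
  [3, 1]
  [0, 3]
(up to reordering of blocks).

Per-block formulas:
  For a 2×2 Jordan block J_2(3): exp(t · J_2(3)) = e^(3t)·(I + t·N), where N is the 2×2 nilpotent shift.

After assembling e^{tJ} and conjugating by P, we get:

e^{tA} =
  [3*t*exp(3*t) + exp(3*t), t*exp(3*t)]
  [-9*t*exp(3*t), -3*t*exp(3*t) + exp(3*t)]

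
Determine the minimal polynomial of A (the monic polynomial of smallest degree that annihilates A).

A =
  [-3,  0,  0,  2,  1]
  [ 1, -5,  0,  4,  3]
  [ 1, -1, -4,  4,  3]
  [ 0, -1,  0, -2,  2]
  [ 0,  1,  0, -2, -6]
x^3 + 12*x^2 + 48*x + 64

The characteristic polynomial is χ_A(x) = (x + 4)^5, so the eigenvalues are known. The minimal polynomial is
  m_A(x) = Π_λ (x − λ)^{k_λ}
where k_λ is the size of the *largest* Jordan block for λ (equivalently, the smallest k with (A − λI)^k v = 0 for every generalised eigenvector v of λ).

  λ = -4: largest Jordan block has size 3, contributing (x + 4)^3

So m_A(x) = (x + 4)^3 = x^3 + 12*x^2 + 48*x + 64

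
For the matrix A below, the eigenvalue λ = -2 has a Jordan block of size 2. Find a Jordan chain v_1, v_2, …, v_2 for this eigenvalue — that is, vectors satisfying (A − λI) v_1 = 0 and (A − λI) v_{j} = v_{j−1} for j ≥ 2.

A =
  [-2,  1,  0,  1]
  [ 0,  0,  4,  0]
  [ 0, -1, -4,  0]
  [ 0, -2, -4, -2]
A Jordan chain for λ = -2 of length 2:
v_1 = (1, 2, -1, -2)ᵀ
v_2 = (0, 1, 0, 0)ᵀ

Let N = A − (-2)·I. We want v_2 with N^2 v_2 = 0 but N^1 v_2 ≠ 0; then v_{j-1} := N · v_j for j = 2, …, 2.

Pick v_2 = (0, 1, 0, 0)ᵀ.
Then v_1 = N · v_2 = (1, 2, -1, -2)ᵀ.

Sanity check: (A − (-2)·I) v_1 = (0, 0, 0, 0)ᵀ = 0. ✓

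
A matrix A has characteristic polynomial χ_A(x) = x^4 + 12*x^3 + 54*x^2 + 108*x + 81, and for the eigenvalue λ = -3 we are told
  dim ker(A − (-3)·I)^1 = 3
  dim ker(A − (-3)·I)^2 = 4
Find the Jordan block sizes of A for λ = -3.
Block sizes for λ = -3: [2, 1, 1]

From the dimensions of kernels of powers, the number of Jordan blocks of size at least j is d_j − d_{j−1} where d_j = dim ker(N^j) (with d_0 = 0). Computing the differences gives [3, 1].
The number of blocks of size exactly k is (#blocks of size ≥ k) − (#blocks of size ≥ k + 1), so the partition is: 2 block(s) of size 1, 1 block(s) of size 2.
In nonincreasing order the block sizes are [2, 1, 1].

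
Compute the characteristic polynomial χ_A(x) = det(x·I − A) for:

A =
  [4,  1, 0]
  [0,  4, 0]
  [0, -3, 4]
x^3 - 12*x^2 + 48*x - 64

Expanding det(x·I − A) (e.g. by cofactor expansion or by noting that A is similar to its Jordan form J, which has the same characteristic polynomial as A) gives
  χ_A(x) = x^3 - 12*x^2 + 48*x - 64
which factors as (x - 4)^3. The eigenvalues (with algebraic multiplicities) are λ = 4 with multiplicity 3.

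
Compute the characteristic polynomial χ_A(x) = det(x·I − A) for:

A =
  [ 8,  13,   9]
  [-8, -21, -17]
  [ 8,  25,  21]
x^3 - 8*x^2 + 16*x

Expanding det(x·I − A) (e.g. by cofactor expansion or by noting that A is similar to its Jordan form J, which has the same characteristic polynomial as A) gives
  χ_A(x) = x^3 - 8*x^2 + 16*x
which factors as x*(x - 4)^2. The eigenvalues (with algebraic multiplicities) are λ = 0 with multiplicity 1, λ = 4 with multiplicity 2.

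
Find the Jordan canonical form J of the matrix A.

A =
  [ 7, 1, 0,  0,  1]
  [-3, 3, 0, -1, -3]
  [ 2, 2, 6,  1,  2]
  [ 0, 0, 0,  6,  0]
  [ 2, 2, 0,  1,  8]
J_2(6) ⊕ J_2(6) ⊕ J_1(6)

The characteristic polynomial is
  det(x·I − A) = x^5 - 30*x^4 + 360*x^3 - 2160*x^2 + 6480*x - 7776 = (x - 6)^5

Eigenvalues and multiplicities (the geometric multiplicity of λ is n − rank(A − λI), which equals the number of Jordan blocks for λ):
  λ = 6: algebraic multiplicity = 5, geometric multiplicity = 3

Determining the block sizes for each eigenvalue:
  λ = 6: with am = 5 and gm = 3, the partition is not yet determined (e.g. several partitions of 5 into 3 parts exist). Let N = A − (6)·I. Computing rank(N^1) = 2, rank(N^2) = 0; the number of blocks of size ≥ j is rank(N^{j−1}) − rank(N^j), giving [3, 2]. So we have 2 block(s) of size 2, 1 block(s) of size 1 → block sizes [2, 2, 1]

Assembling the blocks gives a Jordan form
J =
  [6, 1, 0, 0, 0]
  [0, 6, 0, 0, 0]
  [0, 0, 6, 1, 0]
  [0, 0, 0, 6, 0]
  [0, 0, 0, 0, 6]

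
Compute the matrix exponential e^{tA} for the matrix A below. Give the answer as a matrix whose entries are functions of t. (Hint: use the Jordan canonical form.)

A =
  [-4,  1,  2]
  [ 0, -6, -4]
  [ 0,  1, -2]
e^{tA} =
  [exp(-4*t), t*exp(-4*t), 2*t*exp(-4*t)]
  [0, -2*t*exp(-4*t) + exp(-4*t), -4*t*exp(-4*t)]
  [0, t*exp(-4*t), 2*t*exp(-4*t) + exp(-4*t)]

Strategy: write A = P · J · P⁻¹ where J is a Jordan canonical form, so e^{tA} = P · e^{tJ} · P⁻¹, and e^{tJ} can be computed block-by-block.

A has Jordan form
J =
  [-4,  1,  0]
  [ 0, -4,  0]
  [ 0,  0, -4]
(up to reordering of blocks).

Per-block formulas:
  For a 1×1 block at λ = -4: exp(t · [-4]) = [e^(-4t)].
  For a 2×2 Jordan block J_2(-4): exp(t · J_2(-4)) = e^(-4t)·(I + t·N), where N is the 2×2 nilpotent shift.

After assembling e^{tJ} and conjugating by P, we get:

e^{tA} =
  [exp(-4*t), t*exp(-4*t), 2*t*exp(-4*t)]
  [0, -2*t*exp(-4*t) + exp(-4*t), -4*t*exp(-4*t)]
  [0, t*exp(-4*t), 2*t*exp(-4*t) + exp(-4*t)]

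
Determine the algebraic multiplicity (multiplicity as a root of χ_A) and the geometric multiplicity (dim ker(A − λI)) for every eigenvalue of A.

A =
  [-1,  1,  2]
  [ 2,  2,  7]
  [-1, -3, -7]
λ = -2: alg = 3, geom = 1

Step 1 — factor the characteristic polynomial to read off the algebraic multiplicities:
  χ_A(x) = (x + 2)^3

Step 2 — compute geometric multiplicities via the rank-nullity identity g(λ) = n − rank(A − λI):
  rank(A − (-2)·I) = 2, so dim ker(A − (-2)·I) = n − 2 = 1

Summary:
  λ = -2: algebraic multiplicity = 3, geometric multiplicity = 1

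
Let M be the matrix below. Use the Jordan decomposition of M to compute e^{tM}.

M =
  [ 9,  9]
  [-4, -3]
e^{tM} =
  [6*t*exp(3*t) + exp(3*t), 9*t*exp(3*t)]
  [-4*t*exp(3*t), -6*t*exp(3*t) + exp(3*t)]

Strategy: write M = P · J · P⁻¹ where J is a Jordan canonical form, so e^{tM} = P · e^{tJ} · P⁻¹, and e^{tJ} can be computed block-by-block.

M has Jordan form
J =
  [3, 1]
  [0, 3]
(up to reordering of blocks).

Per-block formulas:
  For a 2×2 Jordan block J_2(3): exp(t · J_2(3)) = e^(3t)·(I + t·N), where N is the 2×2 nilpotent shift.

After assembling e^{tJ} and conjugating by P, we get:

e^{tM} =
  [6*t*exp(3*t) + exp(3*t), 9*t*exp(3*t)]
  [-4*t*exp(3*t), -6*t*exp(3*t) + exp(3*t)]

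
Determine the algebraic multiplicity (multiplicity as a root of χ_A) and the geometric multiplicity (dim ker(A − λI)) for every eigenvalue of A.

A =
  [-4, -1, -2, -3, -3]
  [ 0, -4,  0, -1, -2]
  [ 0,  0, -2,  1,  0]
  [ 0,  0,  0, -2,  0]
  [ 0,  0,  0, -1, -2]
λ = -4: alg = 2, geom = 1; λ = -2: alg = 3, geom = 2

Step 1 — factor the characteristic polynomial to read off the algebraic multiplicities:
  χ_A(x) = (x + 2)^3*(x + 4)^2

Step 2 — compute geometric multiplicities via the rank-nullity identity g(λ) = n − rank(A − λI):
  rank(A − (-4)·I) = 4, so dim ker(A − (-4)·I) = n − 4 = 1
  rank(A − (-2)·I) = 3, so dim ker(A − (-2)·I) = n − 3 = 2

Summary:
  λ = -4: algebraic multiplicity = 2, geometric multiplicity = 1
  λ = -2: algebraic multiplicity = 3, geometric multiplicity = 2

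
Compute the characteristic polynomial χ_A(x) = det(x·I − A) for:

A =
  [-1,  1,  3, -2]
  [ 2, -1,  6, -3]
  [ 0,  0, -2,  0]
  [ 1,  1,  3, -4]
x^4 + 8*x^3 + 24*x^2 + 32*x + 16

Expanding det(x·I − A) (e.g. by cofactor expansion or by noting that A is similar to its Jordan form J, which has the same characteristic polynomial as A) gives
  χ_A(x) = x^4 + 8*x^3 + 24*x^2 + 32*x + 16
which factors as (x + 2)^4. The eigenvalues (with algebraic multiplicities) are λ = -2 with multiplicity 4.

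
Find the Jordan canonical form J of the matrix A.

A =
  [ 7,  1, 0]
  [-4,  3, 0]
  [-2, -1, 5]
J_2(5) ⊕ J_1(5)

The characteristic polynomial is
  det(x·I − A) = x^3 - 15*x^2 + 75*x - 125 = (x - 5)^3

Eigenvalues and multiplicities (the geometric multiplicity of λ is n − rank(A − λI), which equals the number of Jordan blocks for λ):
  λ = 5: algebraic multiplicity = 3, geometric multiplicity = 2

Determining the block sizes for each eigenvalue:
  λ = 5: 2 blocks summing to 3 forces exactly one block of size 2 and the rest size 1 → block sizes [2, 1]

Assembling the blocks gives a Jordan form
J =
  [5, 1, 0]
  [0, 5, 0]
  [0, 0, 5]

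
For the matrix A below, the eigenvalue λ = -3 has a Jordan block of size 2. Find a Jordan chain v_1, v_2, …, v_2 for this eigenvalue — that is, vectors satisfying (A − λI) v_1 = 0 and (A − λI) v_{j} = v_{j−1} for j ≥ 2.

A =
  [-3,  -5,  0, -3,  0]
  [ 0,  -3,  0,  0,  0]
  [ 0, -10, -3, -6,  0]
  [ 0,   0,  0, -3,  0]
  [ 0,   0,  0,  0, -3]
A Jordan chain for λ = -3 of length 2:
v_1 = (-5, 0, -10, 0, 0)ᵀ
v_2 = (0, 1, 0, 0, 0)ᵀ

Let N = A − (-3)·I. We want v_2 with N^2 v_2 = 0 but N^1 v_2 ≠ 0; then v_{j-1} := N · v_j for j = 2, …, 2.

Pick v_2 = (0, 1, 0, 0, 0)ᵀ.
Then v_1 = N · v_2 = (-5, 0, -10, 0, 0)ᵀ.

Sanity check: (A − (-3)·I) v_1 = (0, 0, 0, 0, 0)ᵀ = 0. ✓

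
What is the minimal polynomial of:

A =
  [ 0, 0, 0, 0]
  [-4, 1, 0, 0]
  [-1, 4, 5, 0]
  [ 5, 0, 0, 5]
x^3 - 6*x^2 + 5*x

The characteristic polynomial is χ_A(x) = x*(x - 5)^2*(x - 1), so the eigenvalues are known. The minimal polynomial is
  m_A(x) = Π_λ (x − λ)^{k_λ}
where k_λ is the size of the *largest* Jordan block for λ (equivalently, the smallest k with (A − λI)^k v = 0 for every generalised eigenvector v of λ).

  λ = 0: largest Jordan block has size 1, contributing (x − 0)
  λ = 1: largest Jordan block has size 1, contributing (x − 1)
  λ = 5: largest Jordan block has size 1, contributing (x − 5)

So m_A(x) = x*(x - 5)*(x - 1) = x^3 - 6*x^2 + 5*x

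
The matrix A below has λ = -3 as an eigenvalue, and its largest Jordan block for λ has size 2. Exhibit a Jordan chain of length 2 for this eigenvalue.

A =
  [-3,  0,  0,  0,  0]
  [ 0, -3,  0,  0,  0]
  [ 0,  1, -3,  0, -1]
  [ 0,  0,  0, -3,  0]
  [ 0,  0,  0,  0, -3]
A Jordan chain for λ = -3 of length 2:
v_1 = (0, 0, 1, 0, 0)ᵀ
v_2 = (0, 1, 0, 0, 0)ᵀ

Let N = A − (-3)·I. We want v_2 with N^2 v_2 = 0 but N^1 v_2 ≠ 0; then v_{j-1} := N · v_j for j = 2, …, 2.

Pick v_2 = (0, 1, 0, 0, 0)ᵀ.
Then v_1 = N · v_2 = (0, 0, 1, 0, 0)ᵀ.

Sanity check: (A − (-3)·I) v_1 = (0, 0, 0, 0, 0)ᵀ = 0. ✓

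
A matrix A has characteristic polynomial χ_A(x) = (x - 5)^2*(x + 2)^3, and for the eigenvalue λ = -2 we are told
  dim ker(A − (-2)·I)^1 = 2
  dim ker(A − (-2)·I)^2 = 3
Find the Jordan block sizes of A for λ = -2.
Block sizes for λ = -2: [2, 1]

From the dimensions of kernels of powers, the number of Jordan blocks of size at least j is d_j − d_{j−1} where d_j = dim ker(N^j) (with d_0 = 0). Computing the differences gives [2, 1].
The number of blocks of size exactly k is (#blocks of size ≥ k) − (#blocks of size ≥ k + 1), so the partition is: 1 block(s) of size 1, 1 block(s) of size 2.
In nonincreasing order the block sizes are [2, 1].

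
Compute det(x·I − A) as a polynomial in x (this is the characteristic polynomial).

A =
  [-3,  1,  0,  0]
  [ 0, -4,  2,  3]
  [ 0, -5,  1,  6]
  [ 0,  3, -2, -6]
x^4 + 12*x^3 + 54*x^2 + 108*x + 81

Expanding det(x·I − A) (e.g. by cofactor expansion or by noting that A is similar to its Jordan form J, which has the same characteristic polynomial as A) gives
  χ_A(x) = x^4 + 12*x^3 + 54*x^2 + 108*x + 81
which factors as (x + 3)^4. The eigenvalues (with algebraic multiplicities) are λ = -3 with multiplicity 4.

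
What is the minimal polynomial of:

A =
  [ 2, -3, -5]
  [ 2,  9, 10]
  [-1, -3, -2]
x^2 - 6*x + 9

The characteristic polynomial is χ_A(x) = (x - 3)^3, so the eigenvalues are known. The minimal polynomial is
  m_A(x) = Π_λ (x − λ)^{k_λ}
where k_λ is the size of the *largest* Jordan block for λ (equivalently, the smallest k with (A − λI)^k v = 0 for every generalised eigenvector v of λ).

  λ = 3: largest Jordan block has size 2, contributing (x − 3)^2

So m_A(x) = (x - 3)^2 = x^2 - 6*x + 9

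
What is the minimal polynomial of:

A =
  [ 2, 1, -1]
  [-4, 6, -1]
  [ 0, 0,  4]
x^3 - 12*x^2 + 48*x - 64

The characteristic polynomial is χ_A(x) = (x - 4)^3, so the eigenvalues are known. The minimal polynomial is
  m_A(x) = Π_λ (x − λ)^{k_λ}
where k_λ is the size of the *largest* Jordan block for λ (equivalently, the smallest k with (A − λI)^k v = 0 for every generalised eigenvector v of λ).

  λ = 4: largest Jordan block has size 3, contributing (x − 4)^3

So m_A(x) = (x - 4)^3 = x^3 - 12*x^2 + 48*x - 64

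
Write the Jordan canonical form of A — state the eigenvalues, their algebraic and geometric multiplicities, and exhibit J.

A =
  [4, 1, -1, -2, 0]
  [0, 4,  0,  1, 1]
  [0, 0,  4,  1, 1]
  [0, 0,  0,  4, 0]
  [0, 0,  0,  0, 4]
J_2(4) ⊕ J_2(4) ⊕ J_1(4)

The characteristic polynomial is
  det(x·I − A) = x^5 - 20*x^4 + 160*x^3 - 640*x^2 + 1280*x - 1024 = (x - 4)^5

Eigenvalues and multiplicities (the geometric multiplicity of λ is n − rank(A − λI), which equals the number of Jordan blocks for λ):
  λ = 4: algebraic multiplicity = 5, geometric multiplicity = 3

Determining the block sizes for each eigenvalue:
  λ = 4: with am = 5 and gm = 3, the partition is not yet determined (e.g. several partitions of 5 into 3 parts exist). Let N = A − (4)·I. Computing rank(N^1) = 2, rank(N^2) = 0; the number of blocks of size ≥ j is rank(N^{j−1}) − rank(N^j), giving [3, 2]. So we have 2 block(s) of size 2, 1 block(s) of size 1 → block sizes [2, 2, 1]

Assembling the blocks gives a Jordan form
J =
  [4, 1, 0, 0, 0]
  [0, 4, 0, 0, 0]
  [0, 0, 4, 1, 0]
  [0, 0, 0, 4, 0]
  [0, 0, 0, 0, 4]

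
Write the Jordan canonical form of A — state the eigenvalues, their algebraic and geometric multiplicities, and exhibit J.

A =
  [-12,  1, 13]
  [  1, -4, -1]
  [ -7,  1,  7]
J_3(-3)

The characteristic polynomial is
  det(x·I − A) = x^3 + 9*x^2 + 27*x + 27 = (x + 3)^3

Eigenvalues and multiplicities (the geometric multiplicity of λ is n − rank(A − λI), which equals the number of Jordan blocks for λ):
  λ = -3: algebraic multiplicity = 3, geometric multiplicity = 1

Determining the block sizes for each eigenvalue:
  λ = -3: one block (gm = 1), so the single block has size am = 3 → block sizes [3]

Assembling the blocks gives a Jordan form
J =
  [-3,  1,  0]
  [ 0, -3,  1]
  [ 0,  0, -3]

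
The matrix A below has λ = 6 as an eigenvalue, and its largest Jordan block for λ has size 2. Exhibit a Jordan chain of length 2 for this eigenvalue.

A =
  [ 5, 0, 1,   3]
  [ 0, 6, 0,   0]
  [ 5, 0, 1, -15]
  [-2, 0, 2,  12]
A Jordan chain for λ = 6 of length 2:
v_1 = (-1, 0, 5, -2)ᵀ
v_2 = (1, 0, 0, 0)ᵀ

Let N = A − (6)·I. We want v_2 with N^2 v_2 = 0 but N^1 v_2 ≠ 0; then v_{j-1} := N · v_j for j = 2, …, 2.

Pick v_2 = (1, 0, 0, 0)ᵀ.
Then v_1 = N · v_2 = (-1, 0, 5, -2)ᵀ.

Sanity check: (A − (6)·I) v_1 = (0, 0, 0, 0)ᵀ = 0. ✓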